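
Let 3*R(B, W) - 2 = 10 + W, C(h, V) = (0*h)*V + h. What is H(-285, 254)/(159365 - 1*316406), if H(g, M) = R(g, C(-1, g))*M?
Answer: -2794/471123 ≈ -0.0059305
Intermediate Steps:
C(h, V) = h (C(h, V) = 0*V + h = 0 + h = h)
R(B, W) = 4 + W/3 (R(B, W) = ⅔ + (10 + W)/3 = ⅔ + (10/3 + W/3) = 4 + W/3)
H(g, M) = 11*M/3 (H(g, M) = (4 + (⅓)*(-1))*M = (4 - ⅓)*M = 11*M/3)
H(-285, 254)/(159365 - 1*316406) = ((11/3)*254)/(159365 - 1*316406) = 2794/(3*(159365 - 316406)) = (2794/3)/(-157041) = (2794/3)*(-1/157041) = -2794/471123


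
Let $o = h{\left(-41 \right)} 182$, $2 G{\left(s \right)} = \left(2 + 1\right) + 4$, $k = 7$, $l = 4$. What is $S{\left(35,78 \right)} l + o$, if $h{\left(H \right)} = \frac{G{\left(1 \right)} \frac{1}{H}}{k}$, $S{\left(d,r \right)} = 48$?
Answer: $\frac{7781}{41} \approx 189.78$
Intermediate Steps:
$G{\left(s \right)} = \frac{7}{2}$ ($G{\left(s \right)} = \frac{\left(2 + 1\right) + 4}{2} = \frac{3 + 4}{2} = \frac{1}{2} \cdot 7 = \frac{7}{2}$)
$h{\left(H \right)} = \frac{1}{2 H}$ ($h{\left(H \right)} = \frac{\frac{7}{2} \frac{1}{H}}{7} = \frac{7}{2 H} \frac{1}{7} = \frac{1}{2 H}$)
$o = - \frac{91}{41}$ ($o = \frac{1}{2 \left(-41\right)} 182 = \frac{1}{2} \left(- \frac{1}{41}\right) 182 = \left(- \frac{1}{82}\right) 182 = - \frac{91}{41} \approx -2.2195$)
$S{\left(35,78 \right)} l + o = 48 \cdot 4 - \frac{91}{41} = 192 - \frac{91}{41} = \frac{7781}{41}$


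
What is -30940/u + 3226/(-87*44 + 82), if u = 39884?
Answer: -2351606/1436591 ≈ -1.6369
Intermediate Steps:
-30940/u + 3226/(-87*44 + 82) = -30940/39884 + 3226/(-87*44 + 82) = -30940*1/39884 + 3226/(-3828 + 82) = -595/767 + 3226/(-3746) = -595/767 + 3226*(-1/3746) = -595/767 - 1613/1873 = -2351606/1436591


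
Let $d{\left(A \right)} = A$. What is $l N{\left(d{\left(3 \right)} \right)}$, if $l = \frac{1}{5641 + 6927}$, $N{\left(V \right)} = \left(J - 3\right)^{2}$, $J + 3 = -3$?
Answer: $\frac{81}{12568} \approx 0.0064449$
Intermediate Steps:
$J = -6$ ($J = -3 - 3 = -6$)
$N{\left(V \right)} = 81$ ($N{\left(V \right)} = \left(-6 - 3\right)^{2} = \left(-9\right)^{2} = 81$)
$l = \frac{1}{12568} \approx 7.9567 \cdot 10^{-5}$
$l N{\left(d{\left(3 \right)} \right)} = \frac{1}{12568} \cdot 81 = \frac{81}{12568}$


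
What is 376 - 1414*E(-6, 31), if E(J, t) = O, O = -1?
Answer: 1790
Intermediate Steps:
E(J, t) = -1
376 - 1414*E(-6, 31) = 376 - 1414*(-1) = 376 + 1414 = 1790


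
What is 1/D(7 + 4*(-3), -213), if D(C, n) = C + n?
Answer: -1/218 ≈ -0.0045872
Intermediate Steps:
1/D(7 + 4*(-3), -213) = 1/((7 + 4*(-3)) - 213) = 1/((7 - 12) - 213) = 1/(-5 - 213) = 1/(-218) = -1/218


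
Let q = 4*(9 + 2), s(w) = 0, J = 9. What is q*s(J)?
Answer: 0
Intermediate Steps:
q = 44 (q = 4*11 = 44)
q*s(J) = 44*0 = 0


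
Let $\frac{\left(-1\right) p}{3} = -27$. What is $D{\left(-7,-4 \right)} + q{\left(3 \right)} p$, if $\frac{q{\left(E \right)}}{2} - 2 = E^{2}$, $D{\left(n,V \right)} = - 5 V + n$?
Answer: $1795$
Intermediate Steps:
$p = 81$ ($p = \left(-3\right) \left(-27\right) = 81$)
$D{\left(n,V \right)} = n - 5 V$
$q{\left(E \right)} = 4 + 2 E^{2}$
$D{\left(-7,-4 \right)} + q{\left(3 \right)} p = \left(-7 - -20\right) + \left(4 + 2 \cdot 3^{2}\right) 81 = \left(-7 + 20\right) + \left(4 + 2 \cdot 9\right) 81 = 13 + \left(4 + 18\right) 81 = 13 + 22 \cdot 81 = 13 + 1782 = 1795$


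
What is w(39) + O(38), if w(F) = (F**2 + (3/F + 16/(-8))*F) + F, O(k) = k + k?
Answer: 1561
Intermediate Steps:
O(k) = 2*k
w(F) = F + F**2 + F*(-2 + 3/F) (w(F) = (F**2 + (3/F + 16*(-1/8))*F) + F = (F**2 + (3/F - 2)*F) + F = (F**2 + (-2 + 3/F)*F) + F = (F**2 + F*(-2 + 3/F)) + F = F + F**2 + F*(-2 + 3/F))
w(39) + O(38) = (3 + 39**2 - 1*39) + 2*38 = (3 + 1521 - 39) + 76 = 1485 + 76 = 1561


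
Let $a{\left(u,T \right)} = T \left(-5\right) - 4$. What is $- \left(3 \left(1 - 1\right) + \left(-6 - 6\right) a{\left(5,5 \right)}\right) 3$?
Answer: $-1044$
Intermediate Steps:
$a{\left(u,T \right)} = -4 - 5 T$ ($a{\left(u,T \right)} = - 5 T - 4 = -4 - 5 T$)
$- \left(3 \left(1 - 1\right) + \left(-6 - 6\right) a{\left(5,5 \right)}\right) 3 = - \left(3 \left(1 - 1\right) + \left(-6 - 6\right) \left(-4 - 25\right)\right) 3 = - \left(3 \cdot 0 - 12 \left(-4 - 25\right)\right) 3 = - \left(0 - -348\right) 3 = - \left(0 + 348\right) 3 = - 348 \cdot 3 = \left(-1\right) 1044 = -1044$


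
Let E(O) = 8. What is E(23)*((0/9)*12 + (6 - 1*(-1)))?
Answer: 56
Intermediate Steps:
E(23)*((0/9)*12 + (6 - 1*(-1))) = 8*((0/9)*12 + (6 - 1*(-1))) = 8*((0*(1/9))*12 + (6 + 1)) = 8*(0*12 + 7) = 8*(0 + 7) = 8*7 = 56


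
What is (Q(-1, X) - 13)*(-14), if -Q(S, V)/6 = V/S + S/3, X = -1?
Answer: 238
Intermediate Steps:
Q(S, V) = -2*S - 6*V/S (Q(S, V) = -6*(V/S + S/3) = -6*(S/3 + V/S) = -2*S - 6*V/S)
(Q(-1, X) - 13)*(-14) = ((-2*(-1) - 6*(-1)/(-1)) - 13)*(-14) = ((2 - 6*(-1)*(-1)) - 13)*(-14) = ((2 - 6) - 13)*(-14) = (-4 - 13)*(-14) = -17*(-14) = 238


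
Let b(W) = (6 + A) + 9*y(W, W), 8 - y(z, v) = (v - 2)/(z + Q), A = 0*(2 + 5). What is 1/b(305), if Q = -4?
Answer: 301/20751 ≈ 0.014505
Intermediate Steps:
A = 0 (A = 0*7 = 0)
y(z, v) = 8 - (-2 + v)/(-4 + z) (y(z, v) = 8 - (v - 2)/(z - 4) = 8 - (-2 + v)/(-4 + z))
b(W) = 6 + 9*(-30 + 7*W)/(-4 + W) (b(W) = (6 + 0) + 9*((-30 - W + 8*W)/(-4 + W)) = 6 + 9*((-30 + 7*W)/(-4 + W)) = 6 + 9*(-30 + 7*W)/(-4 + W))
1/b(305) = 1/(3*(-98 + 23*305)/(-4 + 305)) = 1/(3*(-98 + 7015)/301) = 1/(3*(1/301)*6917) = 1/(20751/301) = 301/20751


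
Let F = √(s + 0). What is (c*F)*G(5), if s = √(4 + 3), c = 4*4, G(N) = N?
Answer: 80*7^(¼) ≈ 130.13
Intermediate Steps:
c = 16
s = √7 ≈ 2.6458
F = 7^(¼) (F = √(√7 + 0) = √(√7) = 7^(¼) ≈ 1.6266)
(c*F)*G(5) = (16*7^(¼))*5 = 80*7^(¼)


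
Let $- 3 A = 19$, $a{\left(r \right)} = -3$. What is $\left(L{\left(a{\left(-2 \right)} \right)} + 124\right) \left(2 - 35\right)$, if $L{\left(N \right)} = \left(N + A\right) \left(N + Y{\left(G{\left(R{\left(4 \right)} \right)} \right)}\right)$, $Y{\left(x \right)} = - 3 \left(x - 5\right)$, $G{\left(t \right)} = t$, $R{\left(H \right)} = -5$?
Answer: $4224$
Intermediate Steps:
$A = - \frac{19}{3}$ ($A = \left(- \frac{1}{3}\right) 19 = - \frac{19}{3} \approx -6.3333$)
$Y{\left(x \right)} = 15 - 3 x$ ($Y{\left(x \right)} = - 3 \left(-5 + x\right) = 15 - 3 x$)
$L{\left(N \right)} = \left(30 + N\right) \left(- \frac{19}{3} + N\right)$ ($L{\left(N \right)} = \left(N - \frac{19}{3}\right) \left(N + \left(15 - -15\right)\right) = \left(- \frac{19}{3} + N\right) \left(N + \left(15 + 15\right)\right) = \left(- \frac{19}{3} + N\right) \left(N + 30\right) = \left(- \frac{19}{3} + N\right) \left(30 + N\right) = \left(30 + N\right) \left(- \frac{19}{3} + N\right)$)
$\left(L{\left(a{\left(-2 \right)} \right)} + 124\right) \left(2 - 35\right) = \left(\left(-190 + \left(-3\right)^{2} + \frac{71}{3} \left(-3\right)\right) + 124\right) \left(2 - 35\right) = \left(\left(-190 + 9 - 71\right) + 124\right) \left(-33\right) = \left(-252 + 124\right) \left(-33\right) = \left(-128\right) \left(-33\right) = 4224$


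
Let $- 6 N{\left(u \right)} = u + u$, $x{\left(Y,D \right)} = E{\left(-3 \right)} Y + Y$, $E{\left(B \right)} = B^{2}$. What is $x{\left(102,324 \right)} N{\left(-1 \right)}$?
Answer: $340$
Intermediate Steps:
$x{\left(Y,D \right)} = 10 Y$ ($x{\left(Y,D \right)} = \left(-3\right)^{2} Y + Y = 9 Y + Y = 10 Y$)
$N{\left(u \right)} = - \frac{u}{3}$ ($N{\left(u \right)} = - \frac{u + u}{6} = - \frac{2 u}{6} = - \frac{u}{3}$)
$x{\left(102,324 \right)} N{\left(-1 \right)} = 10 \cdot 102 \left(\left(- \frac{1}{3}\right) \left(-1\right)\right) = 1020 \cdot \frac{1}{3} = 340$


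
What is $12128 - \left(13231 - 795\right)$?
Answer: $-308$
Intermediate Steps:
$12128 - \left(13231 - 795\right) = 12128 - 12436 = -308$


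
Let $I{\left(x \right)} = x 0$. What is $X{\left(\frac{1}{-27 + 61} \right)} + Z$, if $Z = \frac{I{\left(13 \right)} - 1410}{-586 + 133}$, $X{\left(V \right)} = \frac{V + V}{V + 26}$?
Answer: $\frac{416252}{133635} \approx 3.1148$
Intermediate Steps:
$I{\left(x \right)} = 0$
$X{\left(V \right)} = \frac{2 V}{26 + V}$
$Z = \frac{470}{151}$ ($Z = \frac{0 - 1410}{-586 + 133} = - \frac{1410}{-453} = \left(-1410\right) \left(- \frac{1}{453}\right) = \frac{470}{151} \approx 3.1126$)
$X{\left(\frac{1}{-27 + 61} \right)} + Z = \frac{2}{\left(-27 + 61\right) \left(26 + \frac{1}{-27 + 61}\right)} + \frac{470}{151} = \frac{2}{34 \left(26 + \frac{1}{34}\right)} + \frac{470}{151} = 2 \cdot \frac{1}{34} \frac{1}{26 + \frac{1}{34}} + \frac{470}{151} = 2 \cdot \frac{1}{34} \frac{1}{\frac{885}{34}} + \frac{470}{151} = 2 \cdot \frac{1}{34} \cdot \frac{34}{885} + \frac{470}{151} = \frac{2}{885} + \frac{470}{151} = \frac{416252}{133635}$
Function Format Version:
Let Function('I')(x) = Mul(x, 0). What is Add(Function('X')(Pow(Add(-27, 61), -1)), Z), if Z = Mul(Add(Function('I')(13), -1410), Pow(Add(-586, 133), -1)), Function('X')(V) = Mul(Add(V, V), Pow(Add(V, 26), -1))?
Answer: Rational(416252, 133635) ≈ 3.1148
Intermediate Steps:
Function('I')(x) = 0
Function('X')(V) = Mul(2, V, Pow(Add(26, V), -1)) (Function('X')(V) = Mul(Mul(2, V), Pow(Add(26, V), -1)) = Mul(2, V, Pow(Add(26, V), -1)))
Z = Rational(470, 151) (Z = Mul(Add(0, -1410), Pow(Add(-586, 133), -1)) = Mul(-1410, Pow(-453, -1)) = Mul(-1410, Rational(-1, 453)) = Rational(470, 151) ≈ 3.1126)
Add(Function('X')(Pow(Add(-27, 61), -1)), Z) = Add(Mul(2, Pow(Add(-27, 61), -1), Pow(Add(26, Pow(Add(-27, 61), -1)), -1)), Rational(470, 151)) = Add(Mul(2, Pow(34, -1), Pow(Add(26, Pow(34, -1)), -1)), Rational(470, 151)) = Add(Mul(2, Rational(1, 34), Pow(Add(26, Rational(1, 34)), -1)), Rational(470, 151)) = Add(Mul(2, Rational(1, 34), Pow(Rational(885, 34), -1)), Rational(470, 151)) = Add(Mul(2, Rational(1, 34), Rational(34, 885)), Rational(470, 151)) = Add(Rational(2, 885), Rational(470, 151)) = Rational(416252, 133635)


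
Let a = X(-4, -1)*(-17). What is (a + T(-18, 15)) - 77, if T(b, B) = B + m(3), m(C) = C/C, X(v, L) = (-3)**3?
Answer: 398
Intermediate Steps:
X(v, L) = -27
a = 459 (a = -27*(-17) = 459)
m(C) = 1
T(b, B) = 1 + B (T(b, B) = B + 1 = 1 + B)
(a + T(-18, 15)) - 77 = (459 + (1 + 15)) - 77 = (459 + 16) - 77 = 475 - 77 = 398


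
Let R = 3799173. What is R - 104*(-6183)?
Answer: 4442205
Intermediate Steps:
R - 104*(-6183) = 3799173 - 104*(-6183) = 3799173 + 643032 = 4442205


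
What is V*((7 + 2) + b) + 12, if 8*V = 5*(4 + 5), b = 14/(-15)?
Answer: 459/8 ≈ 57.375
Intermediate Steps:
b = -14/15 (b = 14*(-1/15) = -14/15 ≈ -0.93333)
V = 45/8 (V = (5*(4 + 5))/8 = (5*9)/8 = (1/8)*45 = 45/8 ≈ 5.6250)
V*((7 + 2) + b) + 12 = 45*((7 + 2) - 14/15)/8 + 12 = 45*(9 - 14/15)/8 + 12 = (45/8)*(121/15) + 12 = 363/8 + 12 = 459/8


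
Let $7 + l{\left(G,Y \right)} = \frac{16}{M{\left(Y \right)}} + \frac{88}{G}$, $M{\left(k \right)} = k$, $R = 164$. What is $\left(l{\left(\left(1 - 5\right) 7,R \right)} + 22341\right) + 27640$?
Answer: $\frac{14341664}{287} \approx 49971.0$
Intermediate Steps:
$l{\left(G,Y \right)} = -7 + \frac{16}{Y} + \frac{88}{G}$ ($l{\left(G,Y \right)} = -7 + \left(\frac{16}{Y} + \frac{88}{G}\right) = -7 + \frac{16}{Y} + \frac{88}{G}$)
$\left(l{\left(\left(1 - 5\right) 7,R \right)} + 22341\right) + 27640 = \left(\left(-7 + \frac{16}{164} + \frac{88}{\left(1 - 5\right) 7}\right) + 22341\right) + 27640 = \left(\left(-7 + 16 \cdot \frac{1}{164} + \frac{88}{\left(-4\right) 7}\right) + 22341\right) + 27640 = \left(\left(-7 + \frac{4}{41} + \frac{88}{-28}\right) + 22341\right) + 27640 = \left(\left(-7 + \frac{4}{41} + 88 \left(- \frac{1}{28}\right)\right) + 22341\right) + 27640 = \left(\left(-7 + \frac{4}{41} - \frac{22}{7}\right) + 22341\right) + 27640 = \left(- \frac{2883}{287} + 22341\right) + 27640 = \frac{6408984}{287} + 27640 = \frac{14341664}{287}$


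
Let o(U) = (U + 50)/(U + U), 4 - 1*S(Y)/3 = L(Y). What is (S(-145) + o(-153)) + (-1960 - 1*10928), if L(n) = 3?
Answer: -3942707/306 ≈ -12885.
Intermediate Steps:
S(Y) = 3 (S(Y) = 12 - 3*3 = 12 - 9 = 3)
o(U) = (50 + U)/(2*U) (o(U) = (50 + U)/((2*U)) = (50 + U)*(1/(2*U)) = (50 + U)/(2*U))
(S(-145) + o(-153)) + (-1960 - 1*10928) = (3 + (1/2)*(50 - 153)/(-153)) + (-1960 - 1*10928) = (3 + (1/2)*(-1/153)*(-103)) + (-1960 - 10928) = (3 + 103/306) - 12888 = 1021/306 - 12888 = -3942707/306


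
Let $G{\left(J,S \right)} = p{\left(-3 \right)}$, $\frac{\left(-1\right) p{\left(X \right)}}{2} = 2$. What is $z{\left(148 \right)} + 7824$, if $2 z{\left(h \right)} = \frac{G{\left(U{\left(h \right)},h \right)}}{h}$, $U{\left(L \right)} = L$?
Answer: $\frac{578975}{74} \approx 7824.0$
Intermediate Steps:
$p{\left(X \right)} = -4$ ($p{\left(X \right)} = \left(-2\right) 2 = -4$)
$G{\left(J,S \right)} = -4$
$z{\left(h \right)} = - \frac{2}{h}$ ($z{\left(h \right)} = \frac{\left(-4\right) \frac{1}{h}}{2} = - \frac{2}{h}$)
$z{\left(148 \right)} + 7824 = - \frac{2}{148} + 7824 = \left(-2\right) \frac{1}{148} + 7824 = - \frac{1}{74} + 7824 = \frac{578975}{74}$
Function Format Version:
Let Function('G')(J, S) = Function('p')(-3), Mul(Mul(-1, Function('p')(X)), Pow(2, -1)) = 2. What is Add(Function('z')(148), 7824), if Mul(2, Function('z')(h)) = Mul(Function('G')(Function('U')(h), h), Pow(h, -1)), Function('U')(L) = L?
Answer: Rational(578975, 74) ≈ 7824.0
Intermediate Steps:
Function('p')(X) = -4 (Function('p')(X) = Mul(-2, 2) = -4)
Function('G')(J, S) = -4
Function('z')(h) = Mul(-2, Pow(h, -1)) (Function('z')(h) = Mul(Rational(1, 2), Mul(-4, Pow(h, -1))) = Mul(-2, Pow(h, -1)))
Add(Function('z')(148), 7824) = Add(Mul(-2, Pow(148, -1)), 7824) = Add(Mul(-2, Rational(1, 148)), 7824) = Add(Rational(-1, 74), 7824) = Rational(578975, 74)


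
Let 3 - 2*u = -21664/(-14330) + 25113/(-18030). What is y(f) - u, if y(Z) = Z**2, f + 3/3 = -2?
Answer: 130209371/17224660 ≈ 7.5595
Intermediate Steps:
f = -3 (f = -1 - 2 = -3)
u = 24812569/17224660 (u = 3/2 - (-21664/(-14330) + 25113/(-18030))/2 = 3/2 - (-21664*(-1/14330) + 25113*(-1/18030))/2 = 3/2 - (10832/7165 - 8371/6010)/2 = 3/2 - 1/2*1024421/8612330 = 3/2 - 1024421/17224660 = 24812569/17224660 ≈ 1.4405)
y(f) - u = (-3)**2 - 1*24812569/17224660 = 9 - 24812569/17224660 = 130209371/17224660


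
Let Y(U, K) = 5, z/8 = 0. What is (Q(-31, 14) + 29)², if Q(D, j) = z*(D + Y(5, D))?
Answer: 841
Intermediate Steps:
z = 0 (z = 8*0 = 0)
Q(D, j) = 0 (Q(D, j) = 0*(D + 5) = 0*(5 + D) = 0)
(Q(-31, 14) + 29)² = (0 + 29)² = 29² = 841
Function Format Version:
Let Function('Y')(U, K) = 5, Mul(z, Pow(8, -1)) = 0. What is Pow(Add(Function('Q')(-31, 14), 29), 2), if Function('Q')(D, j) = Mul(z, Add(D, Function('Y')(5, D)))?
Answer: 841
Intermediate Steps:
z = 0 (z = Mul(8, 0) = 0)
Function('Q')(D, j) = 0 (Function('Q')(D, j) = Mul(0, Add(D, 5)) = Mul(0, Add(5, D)) = 0)
Pow(Add(Function('Q')(-31, 14), 29), 2) = Pow(Add(0, 29), 2) = Pow(29, 2) = 841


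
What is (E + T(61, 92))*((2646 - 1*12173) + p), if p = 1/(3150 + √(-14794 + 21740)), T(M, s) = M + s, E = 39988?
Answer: -1895969412486464/4957777 - 40141*√6946/9915554 ≈ -3.8242e+8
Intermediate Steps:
p = 1/(3150 + √6946) ≈ 0.00030928
(E + T(61, 92))*((2646 - 1*12173) + p) = (39988 + (61 + 92))*((2646 - 1*12173) + (1575/4957777 - √6946/9915554)) = (39988 + 153)*((2646 - 12173) + (1575/4957777 - √6946/9915554)) = 40141*(-9527 + (1575/4957777 - √6946/9915554)) = 40141*(-47232739904/4957777 - √6946/9915554) = -1895969412486464/4957777 - 40141*√6946/9915554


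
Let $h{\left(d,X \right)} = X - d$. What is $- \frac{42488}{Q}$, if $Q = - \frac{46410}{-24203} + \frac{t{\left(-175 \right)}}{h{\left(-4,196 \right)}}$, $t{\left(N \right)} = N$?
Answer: $- \frac{8226696512}{201859} \approx -40755.0$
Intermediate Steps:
$Q = \frac{201859}{193624}$ ($Q = - \frac{46410}{-24203} - \frac{175}{196 - -4} = \left(-46410\right) \left(- \frac{1}{24203}\right) - \frac{175}{196 + 4} = \frac{46410}{24203} - \frac{175}{200} = \frac{46410}{24203} - \frac{7}{8} = \frac{201859}{193624} \approx 1.0425$)
$- \frac{42488}{Q} = - \frac{42488}{\frac{201859}{193624}} = \left(-42488\right) \frac{193624}{201859} = - \frac{8226696512}{201859}$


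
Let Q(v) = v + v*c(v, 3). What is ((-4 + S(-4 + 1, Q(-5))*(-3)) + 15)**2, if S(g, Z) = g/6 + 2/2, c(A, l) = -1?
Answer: 361/4 ≈ 90.250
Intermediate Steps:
Q(v) = 0 (Q(v) = v + v*(-1) = v - v = 0)
S(g, Z) = 1 + g/6 (S(g, Z) = g*(1/6) + 2*(1/2) = g/6 + 1 = 1 + g/6)
((-4 + S(-4 + 1, Q(-5))*(-3)) + 15)**2 = ((-4 + (1 + (-4 + 1)/6)*(-3)) + 15)**2 = ((-4 + (1 + (1/6)*(-3))*(-3)) + 15)**2 = ((-4 + (1 - 1/2)*(-3)) + 15)**2 = ((-4 + (1/2)*(-3)) + 15)**2 = ((-4 - 3/2) + 15)**2 = (-11/2 + 15)**2 = (19/2)**2 = 361/4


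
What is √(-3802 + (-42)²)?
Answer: I*√2038 ≈ 45.144*I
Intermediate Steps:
√(-3802 + (-42)²) = √(-3802 + 1764) = √(-2038) = I*√2038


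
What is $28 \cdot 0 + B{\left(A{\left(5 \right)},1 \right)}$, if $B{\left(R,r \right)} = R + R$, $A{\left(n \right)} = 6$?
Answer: $12$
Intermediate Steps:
$B{\left(R,r \right)} = 2 R$
$28 \cdot 0 + B{\left(A{\left(5 \right)},1 \right)} = 28 \cdot 0 + 2 \cdot 6 = 0 + 12 = 12$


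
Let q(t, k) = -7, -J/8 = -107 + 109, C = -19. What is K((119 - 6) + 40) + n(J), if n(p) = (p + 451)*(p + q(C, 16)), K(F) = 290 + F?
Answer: -9562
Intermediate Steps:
J = -16 (J = -8*(-107 + 109) = -8*2 = -16)
n(p) = (-7 + p)*(451 + p) (n(p) = (p + 451)*(p - 7) = (451 + p)*(-7 + p) = (-7 + p)*(451 + p))
K((119 - 6) + 40) + n(J) = (290 + ((119 - 6) + 40)) + (-3157 + (-16)² + 444*(-16)) = (290 + (113 + 40)) + (-3157 + 256 - 7104) = (290 + 153) - 10005 = 443 - 10005 = -9562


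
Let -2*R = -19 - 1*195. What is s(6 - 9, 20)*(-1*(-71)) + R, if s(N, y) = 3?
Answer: 320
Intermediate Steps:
R = 107 (R = -(-19 - 1*195)/2 = -(-19 - 195)/2 = -½*(-214) = 107)
s(6 - 9, 20)*(-1*(-71)) + R = 3*(-1*(-71)) + 107 = 3*71 + 107 = 213 + 107 = 320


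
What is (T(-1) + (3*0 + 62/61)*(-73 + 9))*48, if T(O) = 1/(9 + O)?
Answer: -190098/61 ≈ -3116.4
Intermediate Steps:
(T(-1) + (3*0 + 62/61)*(-73 + 9))*48 = (1/(9 - 1) + (3*0 + 62/61)*(-73 + 9))*48 = (1/8 + (0 + 62*(1/61))*(-64))*48 = (⅛ + (0 + 62/61)*(-64))*48 = (⅛ + (62/61)*(-64))*48 = (⅛ - 3968/61)*48 = -31683/488*48 = -190098/61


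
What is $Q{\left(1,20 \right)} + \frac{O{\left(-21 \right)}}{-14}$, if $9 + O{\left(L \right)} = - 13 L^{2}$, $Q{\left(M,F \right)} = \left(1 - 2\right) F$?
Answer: $\frac{2731}{7} \approx 390.14$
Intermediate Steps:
$Q{\left(M,F \right)} = - F$
$O{\left(L \right)} = -9 - 13 L^{2}$
$Q{\left(1,20 \right)} + \frac{O{\left(-21 \right)}}{-14} = \left(-1\right) 20 + \frac{-9 - 13 \left(-21\right)^{2}}{-14} = -20 + \left(-9 - 5733\right) \left(- \frac{1}{14}\right) = -20 - - \frac{2871}{7} = -20 + \frac{2871}{7} = \frac{2731}{7}$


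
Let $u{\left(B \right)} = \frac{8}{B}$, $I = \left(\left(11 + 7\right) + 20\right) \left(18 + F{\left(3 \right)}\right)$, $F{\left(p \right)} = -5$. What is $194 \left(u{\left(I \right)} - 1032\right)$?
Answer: $- \frac{49450600}{247} \approx -2.002 \cdot 10^{5}$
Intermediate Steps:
$I = 494$ ($I = \left(\left(11 + 7\right) + 20\right) \left(18 - 5\right) = \left(18 + 20\right) 13 = 38 \cdot 13 = 494$)
$194 \left(u{\left(I \right)} - 1032\right) = 194 \left(\frac{8}{494} - 1032\right) = 194 \left(8 \cdot \frac{1}{494} - 1032\right) = 194 \left(\frac{4}{247} - 1032\right) = 194 \left(- \frac{254900}{247}\right) = - \frac{49450600}{247}$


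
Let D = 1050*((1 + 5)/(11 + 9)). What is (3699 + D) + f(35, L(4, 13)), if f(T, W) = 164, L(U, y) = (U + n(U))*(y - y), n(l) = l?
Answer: 4178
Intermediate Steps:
L(U, y) = 0 (L(U, y) = (U + U)*(y - y) = (2*U)*0 = 0)
D = 315 (D = 1050*(6/20) = 1050*(6*(1/20)) = 1050*(3/10) = 315)
(3699 + D) + f(35, L(4, 13)) = (3699 + 315) + 164 = 4014 + 164 = 4178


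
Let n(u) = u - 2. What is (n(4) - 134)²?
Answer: 17424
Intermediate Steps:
n(u) = -2 + u
(n(4) - 134)² = ((-2 + 4) - 134)² = (2 - 134)² = (-132)² = 17424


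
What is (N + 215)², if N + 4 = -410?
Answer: 39601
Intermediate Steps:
N = -414 (N = -4 - 410 = -414)
(N + 215)² = (-414 + 215)² = (-199)² = 39601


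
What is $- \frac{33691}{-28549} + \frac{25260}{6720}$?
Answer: $\frac{15792521}{3197488} \approx 4.939$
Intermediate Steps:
$- \frac{33691}{-28549} + \frac{25260}{6720} = \left(-33691\right) \left(- \frac{1}{28549}\right) + 25260 \cdot \frac{1}{6720} = \frac{33691}{28549} + \frac{421}{112} = \frac{15792521}{3197488}$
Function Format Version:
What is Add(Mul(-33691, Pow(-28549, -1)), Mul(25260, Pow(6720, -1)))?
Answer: Rational(15792521, 3197488) ≈ 4.9390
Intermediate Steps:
Add(Mul(-33691, Pow(-28549, -1)), Mul(25260, Pow(6720, -1))) = Add(Mul(-33691, Rational(-1, 28549)), Mul(25260, Rational(1, 6720))) = Add(Rational(33691, 28549), Rational(421, 112)) = Rational(15792521, 3197488)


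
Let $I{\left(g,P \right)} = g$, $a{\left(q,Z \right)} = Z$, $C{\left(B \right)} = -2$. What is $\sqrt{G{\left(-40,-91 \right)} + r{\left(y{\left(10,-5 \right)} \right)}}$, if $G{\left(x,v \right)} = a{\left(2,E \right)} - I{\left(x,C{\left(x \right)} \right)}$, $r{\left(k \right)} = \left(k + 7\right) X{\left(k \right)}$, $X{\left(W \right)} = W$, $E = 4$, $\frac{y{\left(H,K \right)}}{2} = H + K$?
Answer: $\sqrt{214} \approx 14.629$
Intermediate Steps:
$y{\left(H,K \right)} = 2 H + 2 K$ ($y{\left(H,K \right)} = 2 \left(H + K\right) = 2 H + 2 K$)
$r{\left(k \right)} = k \left(7 + k\right)$ ($r{\left(k \right)} = \left(k + 7\right) k = \left(7 + k\right) k = k \left(7 + k\right)$)
$G{\left(x,v \right)} = 4 - x$
$\sqrt{G{\left(-40,-91 \right)} + r{\left(y{\left(10,-5 \right)} \right)}} = \sqrt{\left(4 - -40\right) + \left(2 \cdot 10 + 2 \left(-5\right)\right) \left(7 + \left(2 \cdot 10 + 2 \left(-5\right)\right)\right)} = \sqrt{\left(4 + 40\right) + \left(20 - 10\right) \left(7 + \left(20 - 10\right)\right)} = \sqrt{44 + 10 \left(7 + 10\right)} = \sqrt{44 + 10 \cdot 17} = \sqrt{44 + 170} = \sqrt{214}$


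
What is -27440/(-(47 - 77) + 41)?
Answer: -27440/71 ≈ -386.48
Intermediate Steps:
-27440/(-(47 - 77) + 41) = -27440/(-1*(-30) + 41) = -27440/(30 + 41) = -27440/71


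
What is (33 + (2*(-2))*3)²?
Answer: 441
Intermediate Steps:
(33 + (2*(-2))*3)² = (33 - 4*3)² = (33 - 12)² = 21² = 441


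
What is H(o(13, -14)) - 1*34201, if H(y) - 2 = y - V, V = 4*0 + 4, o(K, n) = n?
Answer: -34217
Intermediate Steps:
V = 4 (V = 0 + 4 = 4)
H(y) = -2 + y (H(y) = 2 + (y - 1*4) = 2 + (y - 4) = 2 + (-4 + y) = -2 + y)
H(o(13, -14)) - 1*34201 = (-2 - 14) - 1*34201 = -16 - 34201 = -34217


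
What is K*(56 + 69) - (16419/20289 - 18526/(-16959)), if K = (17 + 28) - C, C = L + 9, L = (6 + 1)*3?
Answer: 214832611430/114693717 ≈ 1873.1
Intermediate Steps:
L = 21 (L = 7*3 = 21)
C = 30 (C = 21 + 9 = 30)
K = 15 (K = (17 + 28) - 1*30 = 45 - 30 = 15)
K*(56 + 69) - (16419/20289 - 18526/(-16959)) = 15*(56 + 69) - (16419/20289 - 18526/(-16959)) = 15*125 - (16419*(1/20289) - 18526*(-1/16959)) = 1875 - (5473/6763 + 18526/16959) = 1875 - 1*218107945/114693717 = 1875 - 218107945/114693717 = 214832611430/114693717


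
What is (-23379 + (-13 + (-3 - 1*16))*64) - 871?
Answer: -26298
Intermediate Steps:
(-23379 + (-13 + (-3 - 1*16))*64) - 871 = (-23379 + (-13 + (-3 - 16))*64) - 871 = (-23379 + (-13 - 19)*64) - 871 = (-23379 - 32*64) - 871 = (-23379 - 2048) - 871 = -25427 - 871 = -26298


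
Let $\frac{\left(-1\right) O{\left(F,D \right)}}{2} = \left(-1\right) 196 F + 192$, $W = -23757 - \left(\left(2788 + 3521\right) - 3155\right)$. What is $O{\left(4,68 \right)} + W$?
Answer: $-25727$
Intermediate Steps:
$W = -26911$ ($W = -23757 - \left(6309 - 3155\right) = -23757 - 3154 = -26911$)
$O{\left(F,D \right)} = -384 + 392 F$ ($O{\left(F,D \right)} = - 2 \left(\left(-1\right) 196 F + 192\right) = - 2 \left(- 196 F + 192\right) = - 2 \left(192 - 196 F\right) = -384 + 392 F$)
$O{\left(4,68 \right)} + W = \left(-384 + 392 \cdot 4\right) - 26911 = \left(-384 + 1568\right) - 26911 = 1184 - 26911 = -25727$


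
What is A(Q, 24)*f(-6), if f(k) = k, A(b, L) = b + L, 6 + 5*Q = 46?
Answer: -192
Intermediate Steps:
Q = 8 (Q = -6/5 + (1/5)*46 = -6/5 + 46/5 = 8)
A(b, L) = L + b
A(Q, 24)*f(-6) = (24 + 8)*(-6) = 32*(-6) = -192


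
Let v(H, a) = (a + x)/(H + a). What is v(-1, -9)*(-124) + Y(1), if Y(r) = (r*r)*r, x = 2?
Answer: -429/5 ≈ -85.800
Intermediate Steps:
v(H, a) = (2 + a)/(H + a) (v(H, a) = (a + 2)/(H + a) = (2 + a)/(H + a))
Y(r) = r³ (Y(r) = r²*r = r³)
v(-1, -9)*(-124) + Y(1) = ((2 - 9)/(-1 - 9))*(-124) + 1³ = (-7/(-10))*(-124) + 1 = -⅒*(-7)*(-124) + 1 = (7/10)*(-124) + 1 = -434/5 + 1 = -429/5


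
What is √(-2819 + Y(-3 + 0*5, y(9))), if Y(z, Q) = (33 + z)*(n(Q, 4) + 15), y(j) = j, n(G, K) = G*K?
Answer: I*√1289 ≈ 35.903*I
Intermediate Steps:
Y(z, Q) = (15 + 4*Q)*(33 + z) (Y(z, Q) = (33 + z)*(Q*4 + 15) = (33 + z)*(4*Q + 15) = (33 + z)*(15 + 4*Q) = (15 + 4*Q)*(33 + z))
√(-2819 + Y(-3 + 0*5, y(9))) = √(-2819 + (495 + 15*(-3 + 0*5) + 132*9 + 4*9*(-3 + 0*5))) = √(-2819 + (495 + 15*(-3 + 0) + 1188 + 4*9*(-3 + 0))) = √(-2819 + (495 + 15*(-3) + 1188 + 4*9*(-3))) = √(-2819 + (495 - 45 + 1188 - 108)) = √(-2819 + 1530) = √(-1289) = I*√1289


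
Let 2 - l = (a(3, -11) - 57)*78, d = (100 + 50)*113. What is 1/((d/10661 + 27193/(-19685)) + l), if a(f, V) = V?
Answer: 209861785/1113570387387 ≈ 0.00018846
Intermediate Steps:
d = 16950 (d = 150*113 = 16950)
l = 5306 (l = 2 - (-11 - 57)*78 = 2 - (-68)*78 = 2 - 1*(-5304) = 2 + 5304 = 5306)
1/((d/10661 + 27193/(-19685)) + l) = 1/((16950/10661 + 27193/(-19685)) + 5306) = 1/((16950*(1/10661) + 27193*(-1/19685)) + 5306) = 1/((16950/10661 - 27193/19685) + 5306) = 1/(43756177/209861785 + 5306) = 1/(1113570387387/209861785) = 209861785/1113570387387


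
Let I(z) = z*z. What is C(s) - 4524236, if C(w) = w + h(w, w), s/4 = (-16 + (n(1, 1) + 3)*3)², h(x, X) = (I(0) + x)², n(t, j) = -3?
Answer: -3474636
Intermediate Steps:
I(z) = z²
h(x, X) = x² (h(x, X) = (0² + x)² = (0 + x)² = x²)
s = 1024 (s = 4*(-16 + (-3 + 3)*3)² = 4*(-16 + 0*3)² = 4*(-16 + 0)² = 4*(-16)² = 4*256 = 1024)
C(w) = w + w²
C(s) - 4524236 = 1024*(1 + 1024) - 4524236 = 1024*1025 - 4524236 = 1049600 - 4524236 = -3474636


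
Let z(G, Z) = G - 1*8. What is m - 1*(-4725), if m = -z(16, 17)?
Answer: 4717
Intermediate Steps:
z(G, Z) = -8 + G (z(G, Z) = G - 8 = -8 + G)
m = -8 (m = -(-8 + 16) = -1*8 = -8)
m - 1*(-4725) = -8 - 1*(-4725) = -8 + 4725 = 4717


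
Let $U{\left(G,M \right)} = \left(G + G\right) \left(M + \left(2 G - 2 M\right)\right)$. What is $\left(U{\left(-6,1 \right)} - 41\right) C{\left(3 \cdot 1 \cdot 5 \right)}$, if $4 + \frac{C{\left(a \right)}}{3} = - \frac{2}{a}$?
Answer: $-1426$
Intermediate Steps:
$C{\left(a \right)} = -12 - \frac{6}{a}$ ($C{\left(a \right)} = -12 + 3 \left(- \frac{2}{a}\right) = -12 - \frac{6}{a}$)
$U{\left(G,M \right)} = 2 G \left(- M + 2 G\right)$ ($U{\left(G,M \right)} = 2 G \left(M + \left(- 2 M + 2 G\right)\right) = 2 G \left(- M + 2 G\right)$)
$\left(U{\left(-6,1 \right)} - 41\right) C{\left(3 \cdot 1 \cdot 5 \right)} = \left(2 \left(-6\right) \left(\left(-1\right) 1 + 2 \left(-6\right)\right) - 41\right) \left(-12 - \frac{6}{3 \cdot 1 \cdot 5}\right) = \left(2 \left(-6\right) \left(-1 - 12\right) - 41\right) \left(-12 - \frac{6}{3 \cdot 5}\right) = \left(2 \left(-6\right) \left(-13\right) - 41\right) \left(-12 - \frac{6}{15}\right) = \left(156 - 41\right) \left(-12 - \frac{2}{5}\right) = 115 \left(-12 - \frac{2}{5}\right) = 115 \left(- \frac{62}{5}\right) = -1426$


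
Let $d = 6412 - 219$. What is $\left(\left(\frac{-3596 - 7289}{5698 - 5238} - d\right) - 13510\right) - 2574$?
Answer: $- \frac{2051661}{92} \approx -22301.0$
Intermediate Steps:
$d = 6193$
$\left(\left(\frac{-3596 - 7289}{5698 - 5238} - d\right) - 13510\right) - 2574 = \left(\left(\frac{-3596 - 7289}{5698 - 5238} - 6193\right) - 13510\right) - 2574 = \left(\left(- \frac{10885}{460} - 6193\right) - 13510\right) - 2574 = \left(\left(\left(-10885\right) \frac{1}{460} - 6193\right) - 13510\right) - 2574 = \left(\left(- \frac{2177}{92} - 6193\right) - 13510\right) - 2574 = \left(- \frac{571933}{92} - 13510\right) - 2574 = - \frac{1814853}{92} - 2574 = - \frac{2051661}{92}$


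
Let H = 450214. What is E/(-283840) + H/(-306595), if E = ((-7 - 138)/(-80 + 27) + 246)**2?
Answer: -82448435434759/48890040952640 ≈ -1.6864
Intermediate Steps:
E = 173791489/2809 (E = (-145/(-53) + 246)**2 = (-145*(-1/53) + 246)**2 = (145/53 + 246)**2 = (13183/53)**2 = 173791489/2809 ≈ 61870.)
E/(-283840) + H/(-306595) = (173791489/2809)/(-283840) + 450214/(-306595) = (173791489/2809)*(-1/283840) + 450214*(-1/306595) = -173791489/797306560 - 450214/306595 = -82448435434759/48890040952640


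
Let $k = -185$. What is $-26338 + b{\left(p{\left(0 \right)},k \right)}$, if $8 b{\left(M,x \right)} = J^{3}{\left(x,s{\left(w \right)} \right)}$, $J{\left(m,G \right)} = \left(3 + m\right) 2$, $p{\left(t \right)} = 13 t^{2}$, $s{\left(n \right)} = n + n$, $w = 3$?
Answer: $-6054906$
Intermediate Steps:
$s{\left(n \right)} = 2 n$
$J{\left(m,G \right)} = 6 + 2 m$
$b{\left(M,x \right)} = \frac{\left(6 + 2 x\right)^{3}}{8}$
$-26338 + b{\left(p{\left(0 \right)},k \right)} = -26338 + \left(3 - 185\right)^{3} = -26338 + \left(-182\right)^{3} = -26338 - 6028568 = -6054906$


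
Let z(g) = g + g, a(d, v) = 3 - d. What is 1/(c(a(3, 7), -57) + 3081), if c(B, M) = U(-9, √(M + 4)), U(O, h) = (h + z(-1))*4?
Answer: 3073/9444177 - 4*I*√53/9444177 ≈ 0.00032539 - 3.0834e-6*I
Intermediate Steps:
z(g) = 2*g
U(O, h) = -8 + 4*h (U(O, h) = (h + 2*(-1))*4 = (h - 2)*4 = (-2 + h)*4 = -8 + 4*h)
c(B, M) = -8 + 4*√(4 + M) (c(B, M) = -8 + 4*√(M + 4) = -8 + 4*√(4 + M))
1/(c(a(3, 7), -57) + 3081) = 1/((-8 + 4*√(4 - 57)) + 3081) = 1/((-8 + 4*√(-53)) + 3081) = 1/((-8 + 4*(I*√53)) + 3081) = 1/((-8 + 4*I*√53) + 3081) = 1/(3073 + 4*I*√53)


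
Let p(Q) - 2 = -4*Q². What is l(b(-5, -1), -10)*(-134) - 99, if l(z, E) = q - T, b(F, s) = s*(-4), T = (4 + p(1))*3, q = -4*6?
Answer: 3921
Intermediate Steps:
p(Q) = 2 - 4*Q²
q = -24
T = 6 (T = (4 + (2 - 4*1²))*3 = (4 + (2 - 4*1))*3 = (4 + (2 - 4))*3 = (4 - 2)*3 = 2*3 = 6)
b(F, s) = -4*s
l(z, E) = -30 (l(z, E) = -24 - 1*6 = -24 - 6 = -30)
l(b(-5, -1), -10)*(-134) - 99 = -30*(-134) - 99 = 4020 - 99 = 3921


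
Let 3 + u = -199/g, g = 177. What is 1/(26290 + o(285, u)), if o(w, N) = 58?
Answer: 1/26348 ≈ 3.7954e-5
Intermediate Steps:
u = -730/177 (u = -3 - 199/177 = -730/177 ≈ -4.1243)
1/(26290 + o(285, u)) = 1/(26290 + 58) = 1/26348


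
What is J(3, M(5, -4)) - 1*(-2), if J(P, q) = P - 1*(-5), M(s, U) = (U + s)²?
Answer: 10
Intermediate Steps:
J(P, q) = 5 + P (J(P, q) = P + 5 = 5 + P)
J(3, M(5, -4)) - 1*(-2) = (5 + 3) - 1*(-2) = 8 + 2 = 10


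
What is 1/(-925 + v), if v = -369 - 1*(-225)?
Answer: -1/1069 ≈ -0.00093545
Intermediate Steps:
v = -144 (v = -369 + 225 = -144)
1/(-925 + v) = 1/(-925 - 144) = 1/(-1069) = -1/1069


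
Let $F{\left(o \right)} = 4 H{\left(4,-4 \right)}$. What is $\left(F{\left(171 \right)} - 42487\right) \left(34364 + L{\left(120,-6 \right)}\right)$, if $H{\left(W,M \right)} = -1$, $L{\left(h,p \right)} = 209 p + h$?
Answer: $-1411975930$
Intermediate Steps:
$L{\left(h,p \right)} = h + 209 p$
$F{\left(o \right)} = -4$ ($F{\left(o \right)} = 4 \left(-1\right) = -4$)
$\left(F{\left(171 \right)} - 42487\right) \left(34364 + L{\left(120,-6 \right)}\right) = \left(-4 - 42487\right) \left(34364 + \left(120 + 209 \left(-6\right)\right)\right) = - 42491 \left(34364 + \left(120 - 1254\right)\right) = - 42491 \left(34364 - 1134\right) = \left(-42491\right) 33230 = -1411975930$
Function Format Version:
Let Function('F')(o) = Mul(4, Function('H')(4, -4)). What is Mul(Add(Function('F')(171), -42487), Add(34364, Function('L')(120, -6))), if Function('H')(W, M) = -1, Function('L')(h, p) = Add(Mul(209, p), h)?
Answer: -1411975930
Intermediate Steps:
Function('L')(h, p) = Add(h, Mul(209, p))
Function('F')(o) = -4 (Function('F')(o) = Mul(4, -1) = -4)
Mul(Add(Function('F')(171), -42487), Add(34364, Function('L')(120, -6))) = Mul(Add(-4, -42487), Add(34364, Add(120, Mul(209, -6)))) = Mul(-42491, Add(34364, Add(120, -1254))) = Mul(-42491, Add(34364, -1134)) = Mul(-42491, 33230) = -1411975930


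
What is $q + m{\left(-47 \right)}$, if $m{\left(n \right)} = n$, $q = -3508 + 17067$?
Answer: $13512$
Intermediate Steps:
$q = 13559$
$q + m{\left(-47 \right)} = 13559 - 47 = 13512$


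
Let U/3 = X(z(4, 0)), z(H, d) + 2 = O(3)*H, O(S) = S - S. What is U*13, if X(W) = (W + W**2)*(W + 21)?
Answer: 1482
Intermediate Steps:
O(S) = 0
z(H, d) = -2 (z(H, d) = -2 + 0*H = -2 + 0 = -2)
X(W) = (21 + W)*(W + W**2) (X(W) = (W + W**2)*(21 + W) = (21 + W)*(W + W**2))
U = 114 (U = 3*(-2*(21 + (-2)**2 + 22*(-2))) = 3*(-2*(21 + 4 - 44)) = 3*(-2*(-19)) = 3*38 = 114)
U*13 = 114*13 = 1482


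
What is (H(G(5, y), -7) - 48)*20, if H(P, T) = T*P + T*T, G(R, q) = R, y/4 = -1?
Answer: -680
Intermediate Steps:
y = -4 (y = 4*(-1) = -4)
H(P, T) = T² + P*T (H(P, T) = P*T + T² = T² + P*T)
(H(G(5, y), -7) - 48)*20 = (-7*(5 - 7) - 48)*20 = (-7*(-2) - 48)*20 = (14 - 48)*20 = -34*20 = -680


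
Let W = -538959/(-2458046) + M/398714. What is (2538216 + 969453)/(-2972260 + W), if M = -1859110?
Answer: -190984266377386702/161832756802861543 ≈ -1.1801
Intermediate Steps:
W = -2177443700167/490028676422 (W = -538959/(-2458046) - 1859110/398714 = -538959*(-1/2458046) - 1859110*1/398714 = 538959/2458046 - 929555/199357 = -2177443700167/490028676422 ≈ -4.4435)
(2538216 + 969453)/(-2972260 + W) = (2538216 + 969453)/(-2972260 - 2177443700167/490028676422) = 3507669/(-1456494811225753887/490028676422) = 3507669*(-490028676422/1456494811225753887) = -190984266377386702/161832756802861543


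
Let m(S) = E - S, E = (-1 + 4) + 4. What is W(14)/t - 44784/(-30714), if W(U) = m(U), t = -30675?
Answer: 228994033/157025325 ≈ 1.4583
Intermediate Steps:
E = 7 (E = 3 + 4 = 7)
m(S) = 7 - S
W(U) = 7 - U
W(14)/t - 44784/(-30714) = (7 - 1*14)/(-30675) - 44784/(-30714) = (7 - 14)*(-1/30675) - 44784*(-1/30714) = -7*(-1/30675) + 7464/5119 = 7/30675 + 7464/5119 = 228994033/157025325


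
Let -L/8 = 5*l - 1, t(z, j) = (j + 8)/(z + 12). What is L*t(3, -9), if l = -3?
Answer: -128/15 ≈ -8.5333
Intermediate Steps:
t(z, j) = (8 + j)/(12 + z)
L = 128 (L = -8*(5*(-3) - 1) = -8*(-15 - 1) = -8*(-16) = 128)
L*t(3, -9) = 128*((8 - 9)/(12 + 3)) = 128*(-1/15) = -128/15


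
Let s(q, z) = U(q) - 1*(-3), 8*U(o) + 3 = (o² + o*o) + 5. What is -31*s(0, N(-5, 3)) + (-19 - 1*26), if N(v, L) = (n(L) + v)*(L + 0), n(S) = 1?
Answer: -583/4 ≈ -145.75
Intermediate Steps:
U(o) = ¼ + o²/4 (U(o) = -3/8 + ((o² + o*o) + 5)/8 = -3/8 + ((o² + o²) + 5)/8 = -3/8 + (2*o² + 5)/8 = -3/8 + (5 + 2*o²)/8 = -3/8 + (5/8 + o²/4) = ¼ + o²/4)
N(v, L) = L*(1 + v) (N(v, L) = (1 + v)*(L + 0) = (1 + v)*L = L*(1 + v))
s(q, z) = 13/4 + q²/4 (s(q, z) = (¼ + q²/4) - 1*(-3) = (¼ + q²/4) + 3 = 13/4 + q²/4)
-31*s(0, N(-5, 3)) + (-19 - 1*26) = -31*(13/4 + (¼)*0²) + (-19 - 1*26) = -31*(13/4 + (¼)*0) + (-19 - 26) = -31*(13/4 + 0) - 45 = -31*13/4 - 45 = -403/4 - 45 = -583/4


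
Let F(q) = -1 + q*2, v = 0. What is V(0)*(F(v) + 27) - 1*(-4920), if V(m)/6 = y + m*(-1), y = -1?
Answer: 4764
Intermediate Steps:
V(m) = -6 - 6*m (V(m) = 6*(-1 + m*(-1)) = 6*(-1 - m) = -6 - 6*m)
F(q) = -1 + 2*q
V(0)*(F(v) + 27) - 1*(-4920) = (-6 - 6*0)*((-1 + 2*0) + 27) - 1*(-4920) = (-6 + 0)*((-1 + 0) + 27) + 4920 = -6*(-1 + 27) + 4920 = -6*26 + 4920 = -156 + 4920 = 4764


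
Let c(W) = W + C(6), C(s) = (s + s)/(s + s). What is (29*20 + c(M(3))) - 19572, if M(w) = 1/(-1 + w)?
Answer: -37981/2 ≈ -18991.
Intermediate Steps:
C(s) = 1 (C(s) = (2*s)/((2*s)) = (2*s)*(1/(2*s)) = 1)
c(W) = 1 + W (c(W) = W + 1 = 1 + W)
(29*20 + c(M(3))) - 19572 = (29*20 + (1 + 1/(-1 + 3))) - 19572 = (580 + (1 + 1/2)) - 19572 = (580 + 3/2) - 19572 = 1163/2 - 19572 = -37981/2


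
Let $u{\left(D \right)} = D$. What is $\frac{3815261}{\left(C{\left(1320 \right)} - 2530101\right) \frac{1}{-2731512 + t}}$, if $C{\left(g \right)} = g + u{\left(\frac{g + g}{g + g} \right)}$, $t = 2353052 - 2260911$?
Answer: $\frac{10069889240831}{2528780} \approx 3.9821 \cdot 10^{6}$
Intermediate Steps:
$t = 92141$ ($t = 2353052 - 2260911 = 92141$)
$C{\left(g \right)} = 1 + g$ ($C{\left(g \right)} = g + \frac{g + g}{g + g} = g + \frac{2 g}{2 g} = g + 2 g \frac{1}{2 g} = g + 1 = 1 + g$)
$\frac{3815261}{\left(C{\left(1320 \right)} - 2530101\right) \frac{1}{-2731512 + t}} = \frac{3815261}{\left(\left(1 + 1320\right) - 2530101\right) \frac{1}{-2731512 + 92141}} = \frac{3815261}{\left(1321 - 2530101\right) \frac{1}{-2639371}} = \frac{3815261}{\left(-2528780\right) \left(- \frac{1}{2639371}\right)} = \frac{3815261}{\frac{2528780}{2639371}} = 3815261 \cdot \frac{2639371}{2528780} = \frac{10069889240831}{2528780}$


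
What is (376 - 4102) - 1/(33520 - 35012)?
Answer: -5559191/1492 ≈ -3726.0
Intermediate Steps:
(376 - 4102) - 1/(33520 - 35012) = -3726 - 1/(-1492) = -3726 - 1*(-1/1492) = -3726 + 1/1492 = -5559191/1492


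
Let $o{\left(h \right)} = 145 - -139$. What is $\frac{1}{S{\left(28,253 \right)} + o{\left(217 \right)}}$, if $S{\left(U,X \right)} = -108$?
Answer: $\frac{1}{176} \approx 0.0056818$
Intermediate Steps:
$o{\left(h \right)} = 284$ ($o{\left(h \right)} = 145 + 139 = 284$)
$\frac{1}{S{\left(28,253 \right)} + o{\left(217 \right)}} = \frac{1}{-108 + 284} = \frac{1}{176}$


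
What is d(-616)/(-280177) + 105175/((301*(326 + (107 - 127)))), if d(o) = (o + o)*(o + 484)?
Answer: 121756049/216856998 ≈ 0.56146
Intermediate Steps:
d(o) = 2*o*(484 + o) (d(o) = (2*o)*(484 + o) = 2*o*(484 + o))
d(-616)/(-280177) + 105175/((301*(326 + (107 - 127)))) = (2*(-616)*(484 - 616))/(-280177) + 105175/((301*(326 + (107 - 127)))) = (2*(-616)*(-132))*(-1/280177) + 105175/((301*(326 - 20))) = 162624*(-1/280177) + 105175/((301*306)) = -162624/280177 + 105175/92106 = -162624/280177 + 105175*(1/92106) = -162624/280177 + 15025/13158 = 121756049/216856998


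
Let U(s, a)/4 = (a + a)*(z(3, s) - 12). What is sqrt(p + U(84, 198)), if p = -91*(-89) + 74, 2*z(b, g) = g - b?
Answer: sqrt(53317) ≈ 230.90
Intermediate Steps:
z(b, g) = g/2 - b/2 (z(b, g) = (g - b)/2 = g/2 - b/2)
U(s, a) = 8*a*(-27/2 + s/2) (U(s, a) = 4*((a + a)*((s/2 - 1/2*3) - 12)) = 4*((2*a)*((s/2 - 3/2) - 12)) = 4*((2*a)*((-3/2 + s/2) - 12)) = 4*((2*a)*(-27/2 + s/2)) = 4*(2*a*(-27/2 + s/2)) = 8*a*(-27/2 + s/2))
p = 8173 (p = 8099 + 74 = 8173)
sqrt(p + U(84, 198)) = sqrt(8173 + 4*198*(-27 + 84)) = sqrt(8173 + 4*198*57) = sqrt(8173 + 45144) = sqrt(53317)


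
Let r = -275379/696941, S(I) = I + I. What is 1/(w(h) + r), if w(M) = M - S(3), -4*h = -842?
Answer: 1393882/284498111 ≈ 0.0048994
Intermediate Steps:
h = 421/2 (h = -¼*(-842) = 421/2 ≈ 210.50)
S(I) = 2*I
w(M) = -6 + M (w(M) = M - 2*3 = M - 1*6 = M - 6 = -6 + M)
r = -275379/696941 (r = -275379*1/696941 = -275379/696941 ≈ -0.39513)
1/(w(h) + r) = 1/((-6 + 421/2) - 275379/696941) = 1/(409/2 - 275379/696941) = 1/(284498111/1393882) = 1393882/284498111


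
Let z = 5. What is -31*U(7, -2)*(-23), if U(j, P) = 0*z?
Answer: 0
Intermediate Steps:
U(j, P) = 0 (U(j, P) = 0*5 = 0)
-31*U(7, -2)*(-23) = -31*0*(-23) = 0*(-23) = 0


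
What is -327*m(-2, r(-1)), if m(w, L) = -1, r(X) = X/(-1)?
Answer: 327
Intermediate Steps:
r(X) = -X (r(X) = X*(-1) = -X)
-327*m(-2, r(-1)) = -327*(-1) = 327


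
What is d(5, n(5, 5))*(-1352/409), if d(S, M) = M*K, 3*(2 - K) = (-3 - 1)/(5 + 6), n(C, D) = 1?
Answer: -94640/13497 ≈ -7.0119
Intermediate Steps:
K = 70/33 (K = 2 - (-3 - 1)/(3*(5 + 6)) = 2 - (-4)/(3*11) = 2 - ⅓*(-4/11) = 2 + 4/33 = 70/33 ≈ 2.1212)
d(S, M) = 70*M/33 (d(S, M) = M*(70/33) = 70*M/33)
d(5, n(5, 5))*(-1352/409) = ((70/33)*1)*(-1352/409) = 70*(-1352*1/409)/33 = (70/33)*(-1352/409) = -94640/13497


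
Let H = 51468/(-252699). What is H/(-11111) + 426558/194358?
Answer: 66537408903567/30317025371159 ≈ 2.1947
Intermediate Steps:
H = -17156/84233 (H = 51468*(-1/252699) = -17156/84233 ≈ -0.20367)
H/(-11111) + 426558/194358 = -17156/84233/(-11111) + 426558/194358 = -17156/84233*(-1/11111) + 426558*(1/194358) = 17156/935912863 + 71093/32393 = 66537408903567/30317025371159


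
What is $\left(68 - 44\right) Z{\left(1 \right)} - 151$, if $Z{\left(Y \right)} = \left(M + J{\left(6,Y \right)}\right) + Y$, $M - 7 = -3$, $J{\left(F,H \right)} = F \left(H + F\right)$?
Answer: $977$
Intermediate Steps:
$J{\left(F,H \right)} = F \left(F + H\right)$
$M = 4$ ($M = 7 - 3 = 4$)
$Z{\left(Y \right)} = 40 + 7 Y$ ($Z{\left(Y \right)} = \left(4 + 6 \left(6 + Y\right)\right) + Y = \left(4 + \left(36 + 6 Y\right)\right) + Y = \left(40 + 6 Y\right) + Y = 40 + 7 Y$)
$\left(68 - 44\right) Z{\left(1 \right)} - 151 = \left(68 - 44\right) \left(40 + 7 \cdot 1\right) - 151 = \left(68 - 44\right) \left(40 + 7\right) - 151 = 24 \cdot 47 - 151 = 1128 - 151 = 977$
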